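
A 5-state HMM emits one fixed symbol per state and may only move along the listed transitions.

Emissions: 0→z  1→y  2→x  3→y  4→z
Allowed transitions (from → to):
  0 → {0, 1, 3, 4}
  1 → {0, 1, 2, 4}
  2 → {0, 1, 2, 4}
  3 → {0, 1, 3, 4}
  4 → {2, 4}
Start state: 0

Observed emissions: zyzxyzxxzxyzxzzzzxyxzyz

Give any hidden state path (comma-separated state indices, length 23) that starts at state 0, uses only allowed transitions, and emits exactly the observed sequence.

  [0] z  {0,4}  => 0  start
  [1] y  {1,3}  => 3  0->3 ok
  [2] z  {0,4}  => 4  3->4 ok
  [3] x  {2}  => 2  4->2 ok
  [4] y  {1,3}  => 1  2->1 ok
  [5] z  {0,4}  => 4  1->4 ok
  [6] x  {2}  => 2  4->2 ok
  [7] x  {2}  => 2  2->2 ok
  [8] z  {0,4}  => 4  2->4 ok
  [9] x  {2}  => 2  4->2 ok
  [10] y  {1,3}  => 1  2->1 ok
  [11] z  {0,4}  => 4  1->4 ok
  [12] x  {2}  => 2  4->2 ok
  [13] z  {0,4}  => 4  2->4 ok
  [14] z  {0,4}  => 4  4->4 ok
  [15] z  {0,4}  => 4  4->4 ok
  [16] z  {0,4}  => 4  4->4 ok
  [17] x  {2}  => 2  4->2 ok
  [18] y  {1,3}  => 1  2->1 ok
  [19] x  {2}  => 2  1->2 ok
  [20] z  {0,4}  => 0  2->0 ok
  [21] y  {1,3}  => 3  0->3 ok
  [22] z  {0,4}  => 0  3->0 ok

0,3,4,2,1,4,2,2,4,2,1,4,2,4,4,4,4,2,1,2,0,3,0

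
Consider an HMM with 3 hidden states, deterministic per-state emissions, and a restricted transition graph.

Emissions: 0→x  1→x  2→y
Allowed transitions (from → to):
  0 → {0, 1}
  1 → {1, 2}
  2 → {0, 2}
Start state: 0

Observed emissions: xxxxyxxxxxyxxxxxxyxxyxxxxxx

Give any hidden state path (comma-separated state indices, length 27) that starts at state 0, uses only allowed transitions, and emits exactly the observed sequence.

  t0 'x' -> {0,1}, take 0 (start)
  t1 'x' -> {0,1}, take 1 (0->1 ok)
  t2 'x' -> {0,1}, take 1 (1->1 ok)
  t3 'x' -> {0,1}, take 1 (1->1 ok)
  t4 'y' -> {2}, take 2 (1->2 ok)
  t5 'x' -> {0,1}, take 0 (2->0 ok)
  t6 'x' -> {0,1}, take 0 (0->0 ok)
  t7 'x' -> {0,1}, take 1 (0->1 ok)
  t8 'x' -> {0,1}, take 1 (1->1 ok)
  t9 'x' -> {0,1}, take 1 (1->1 ok)
  t10 'y' -> {2}, take 2 (1->2 ok)
  t11 'x' -> {0,1}, take 0 (2->0 ok)
  t12 'x' -> {0,1}, take 0 (0->0 ok)
  t13 'x' -> {0,1}, take 0 (0->0 ok)
  t14 'x' -> {0,1}, take 0 (0->0 ok)
  t15 'x' -> {0,1}, take 0 (0->0 ok)
  t16 'x' -> {0,1}, take 1 (0->1 ok)
  t17 'y' -> {2}, take 2 (1->2 ok)
  t18 'x' -> {0,1}, take 0 (2->0 ok)
  t19 'x' -> {0,1}, take 1 (0->1 ok)
  t20 'y' -> {2}, take 2 (1->2 ok)
  t21 'x' -> {0,1}, take 0 (2->0 ok)
  t22 'x' -> {0,1}, take 0 (0->0 ok)
  t23 'x' -> {0,1}, take 0 (0->0 ok)
  t24 'x' -> {0,1}, take 0 (0->0 ok)
  t25 'x' -> {0,1}, take 1 (0->1 ok)
  t26 'x' -> {0,1}, take 1 (1->1 ok)

0,1,1,1,2,0,0,1,1,1,2,0,0,0,0,0,1,2,0,1,2,0,0,0,0,1,1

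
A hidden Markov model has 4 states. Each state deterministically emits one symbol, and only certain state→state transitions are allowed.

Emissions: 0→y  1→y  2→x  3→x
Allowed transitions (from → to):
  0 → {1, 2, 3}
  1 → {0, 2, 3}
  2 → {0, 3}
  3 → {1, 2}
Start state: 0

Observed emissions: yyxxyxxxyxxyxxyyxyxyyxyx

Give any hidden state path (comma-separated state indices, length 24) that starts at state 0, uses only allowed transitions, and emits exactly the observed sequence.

  [0] y  {0,1}  => 0  start
  [1] y  {0,1}  => 1  0->1 ok
  [2] x  {2,3}  => 3  1->3 ok
  [3] x  {2,3}  => 2  3->2 ok
  [4] y  {0,1}  => 0  2->0 ok
  [5] x  {2,3}  => 2  0->2 ok
  [6] x  {2,3}  => 3  2->3 ok
  [7] x  {2,3}  => 2  3->2 ok
  [8] y  {0,1}  => 0  2->0 ok
  [9] x  {2,3}  => 2  0->2 ok
  [10] x  {2,3}  => 3  2->3 ok
  [11] y  {0,1}  => 1  3->1 ok
  [12] x  {2,3}  => 2  1->2 ok
  [13] x  {2,3}  => 3  2->3 ok
  [14] y  {0,1}  => 1  3->1 ok
  [15] y  {0,1}  => 0  1->0 ok
  [16] x  {2,3}  => 3  0->3 ok
  [17] y  {0,1}  => 1  3->1 ok
  [18] x  {2,3}  => 3  1->3 ok
  [19] y  {0,1}  => 1  3->1 ok
  [20] y  {0,1}  => 0  1->0 ok
  [21] x  {2,3}  => 2  0->2 ok
  [22] y  {0,1}  => 0  2->0 ok
  [23] x  {2,3}  => 2  0->2 ok

0,1,3,2,0,2,3,2,0,2,3,1,2,3,1,0,3,1,3,1,0,2,0,2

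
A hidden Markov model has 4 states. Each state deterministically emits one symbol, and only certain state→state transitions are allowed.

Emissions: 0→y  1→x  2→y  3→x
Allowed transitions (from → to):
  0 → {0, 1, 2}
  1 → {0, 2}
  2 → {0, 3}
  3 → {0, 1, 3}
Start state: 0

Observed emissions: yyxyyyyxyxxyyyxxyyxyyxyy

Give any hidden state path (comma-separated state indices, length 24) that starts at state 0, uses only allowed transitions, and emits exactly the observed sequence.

  t0 'y' -> {0,2}, take 0 (start)
  t1 'y' -> {0,2}, take 2 (0->2 ok)
  t2 'x' -> {1,3}, take 3 (2->3 ok)
  t3 'y' -> {0,2}, take 0 (3->0 ok)
  t4 'y' -> {0,2}, take 0 (0->0 ok)
  t5 'y' -> {0,2}, take 2 (0->2 ok)
  t6 'y' -> {0,2}, take 0 (2->0 ok)
  t7 'x' -> {1,3}, take 1 (0->1 ok)
  t8 'y' -> {0,2}, take 2 (1->2 ok)
  t9 'x' -> {1,3}, take 3 (2->3 ok)
  t10 'x' -> {1,3}, take 1 (3->1 ok)
  t11 'y' -> {0,2}, take 2 (1->2 ok)
  t12 'y' -> {0,2}, take 0 (2->0 ok)
  t13 'y' -> {0,2}, take 2 (0->2 ok)
  t14 'x' -> {1,3}, take 3 (2->3 ok)
  t15 'x' -> {1,3}, take 1 (3->1 ok)
  t16 'y' -> {0,2}, take 2 (1->2 ok)
  t17 'y' -> {0,2}, take 0 (2->0 ok)
  t18 'x' -> {1,3}, take 1 (0->1 ok)
  t19 'y' -> {0,2}, take 0 (1->0 ok)
  t20 'y' -> {0,2}, take 0 (0->0 ok)
  t21 'x' -> {1,3}, take 1 (0->1 ok)
  t22 'y' -> {0,2}, take 0 (1->0 ok)
  t23 'y' -> {0,2}, take 0 (0->0 ok)

0,2,3,0,0,2,0,1,2,3,1,2,0,2,3,1,2,0,1,0,0,1,0,0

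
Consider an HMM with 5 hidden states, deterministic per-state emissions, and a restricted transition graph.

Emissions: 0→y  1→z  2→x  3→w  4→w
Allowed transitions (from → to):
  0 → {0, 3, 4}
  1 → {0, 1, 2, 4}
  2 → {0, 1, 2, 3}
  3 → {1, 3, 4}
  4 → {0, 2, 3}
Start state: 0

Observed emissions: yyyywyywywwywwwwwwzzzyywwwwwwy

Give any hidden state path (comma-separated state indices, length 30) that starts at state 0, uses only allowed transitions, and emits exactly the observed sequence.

0,0,0,0,4,0,0,4,0,3,4,0,4,3,3,3,4,3,1,1,1,0,0,4,3,3,3,3,4,0

  0: obs=y cand={0} pick 0 [start]
  1: obs=y cand={0} pick 0 [0->0 ok]
  2: obs=y cand={0} pick 0 [0->0 ok]
  3: obs=y cand={0} pick 0 [0->0 ok]
  4: obs=w cand={3,4} pick 4 [0->4 ok]
  5: obs=y cand={0} pick 0 [4->0 ok]
  6: obs=y cand={0} pick 0 [0->0 ok]
  7: obs=w cand={3,4} pick 4 [0->4 ok]
  8: obs=y cand={0} pick 0 [4->0 ok]
  9: obs=w cand={3,4} pick 3 [0->3 ok]
  10: obs=w cand={3,4} pick 4 [3->4 ok]
  11: obs=y cand={0} pick 0 [4->0 ok]
  12: obs=w cand={3,4} pick 4 [0->4 ok]
  13: obs=w cand={3,4} pick 3 [4->3 ok]
  14: obs=w cand={3,4} pick 3 [3->3 ok]
  15: obs=w cand={3,4} pick 3 [3->3 ok]
  16: obs=w cand={3,4} pick 4 [3->4 ok]
  17: obs=w cand={3,4} pick 3 [4->3 ok]
  18: obs=z cand={1} pick 1 [3->1 ok]
  19: obs=z cand={1} pick 1 [1->1 ok]
  20: obs=z cand={1} pick 1 [1->1 ok]
  21: obs=y cand={0} pick 0 [1->0 ok]
  22: obs=y cand={0} pick 0 [0->0 ok]
  23: obs=w cand={3,4} pick 4 [0->4 ok]
  24: obs=w cand={3,4} pick 3 [4->3 ok]
  25: obs=w cand={3,4} pick 3 [3->3 ok]
  26: obs=w cand={3,4} pick 3 [3->3 ok]
  27: obs=w cand={3,4} pick 3 [3->3 ok]
  28: obs=w cand={3,4} pick 4 [3->4 ok]
  29: obs=y cand={0} pick 0 [4->0 ok]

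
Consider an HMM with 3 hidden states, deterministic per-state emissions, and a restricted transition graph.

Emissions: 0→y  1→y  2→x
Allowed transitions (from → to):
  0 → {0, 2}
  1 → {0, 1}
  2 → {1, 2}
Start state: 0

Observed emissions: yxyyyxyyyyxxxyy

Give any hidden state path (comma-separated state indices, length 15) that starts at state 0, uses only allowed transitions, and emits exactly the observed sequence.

0,2,1,1,0,2,1,1,1,0,2,2,2,1,0

  t0 'y' -> {0,1}, take 0 (start)
  t1 'x' -> {2}, take 2 (0->2 ok)
  t2 'y' -> {0,1}, take 1 (2->1 ok)
  t3 'y' -> {0,1}, take 1 (1->1 ok)
  t4 'y' -> {0,1}, take 0 (1->0 ok)
  t5 'x' -> {2}, take 2 (0->2 ok)
  t6 'y' -> {0,1}, take 1 (2->1 ok)
  t7 'y' -> {0,1}, take 1 (1->1 ok)
  t8 'y' -> {0,1}, take 1 (1->1 ok)
  t9 'y' -> {0,1}, take 0 (1->0 ok)
  t10 'x' -> {2}, take 2 (0->2 ok)
  t11 'x' -> {2}, take 2 (2->2 ok)
  t12 'x' -> {2}, take 2 (2->2 ok)
  t13 'y' -> {0,1}, take 1 (2->1 ok)
  t14 'y' -> {0,1}, take 0 (1->0 ok)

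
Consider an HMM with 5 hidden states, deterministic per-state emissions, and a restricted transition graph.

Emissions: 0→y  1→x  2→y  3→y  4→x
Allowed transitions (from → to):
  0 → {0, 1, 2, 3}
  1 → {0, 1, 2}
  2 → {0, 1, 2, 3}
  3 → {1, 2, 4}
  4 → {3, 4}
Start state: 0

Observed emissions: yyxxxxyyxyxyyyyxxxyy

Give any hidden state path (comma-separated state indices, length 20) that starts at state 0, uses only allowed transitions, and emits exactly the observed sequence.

0,0,1,1,1,1,2,2,1,2,1,2,0,2,3,1,1,1,0,3

  pos 0: y in {0,2,3}, choose 0; start
  pos 1: y in {0,2,3}, choose 0; 0->0 ok
  pos 2: x in {1,4}, choose 1; 0->1 ok
  pos 3: x in {1,4}, choose 1; 1->1 ok
  pos 4: x in {1,4}, choose 1; 1->1 ok
  pos 5: x in {1,4}, choose 1; 1->1 ok
  pos 6: y in {0,2,3}, choose 2; 1->2 ok
  pos 7: y in {0,2,3}, choose 2; 2->2 ok
  pos 8: x in {1,4}, choose 1; 2->1 ok
  pos 9: y in {0,2,3}, choose 2; 1->2 ok
  pos 10: x in {1,4}, choose 1; 2->1 ok
  pos 11: y in {0,2,3}, choose 2; 1->2 ok
  pos 12: y in {0,2,3}, choose 0; 2->0 ok
  pos 13: y in {0,2,3}, choose 2; 0->2 ok
  pos 14: y in {0,2,3}, choose 3; 2->3 ok
  pos 15: x in {1,4}, choose 1; 3->1 ok
  pos 16: x in {1,4}, choose 1; 1->1 ok
  pos 17: x in {1,4}, choose 1; 1->1 ok
  pos 18: y in {0,2,3}, choose 0; 1->0 ok
  pos 19: y in {0,2,3}, choose 3; 0->3 ok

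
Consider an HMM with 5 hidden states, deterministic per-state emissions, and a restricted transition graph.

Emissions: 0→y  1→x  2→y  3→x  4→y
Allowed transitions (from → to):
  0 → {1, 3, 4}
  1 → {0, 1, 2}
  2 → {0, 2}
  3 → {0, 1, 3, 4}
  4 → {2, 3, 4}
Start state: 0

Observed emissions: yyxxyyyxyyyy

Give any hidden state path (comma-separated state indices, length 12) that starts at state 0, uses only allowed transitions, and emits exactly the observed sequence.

0,4,3,1,2,2,0,1,2,2,2,0

  0: obs=y cand={0,2,4} pick 0 [start]
  1: obs=y cand={0,2,4} pick 4 [0->4 ok]
  2: obs=x cand={1,3} pick 3 [4->3 ok]
  3: obs=x cand={1,3} pick 1 [3->1 ok]
  4: obs=y cand={0,2,4} pick 2 [1->2 ok]
  5: obs=y cand={0,2,4} pick 2 [2->2 ok]
  6: obs=y cand={0,2,4} pick 0 [2->0 ok]
  7: obs=x cand={1,3} pick 1 [0->1 ok]
  8: obs=y cand={0,2,4} pick 2 [1->2 ok]
  9: obs=y cand={0,2,4} pick 2 [2->2 ok]
  10: obs=y cand={0,2,4} pick 2 [2->2 ok]
  11: obs=y cand={0,2,4} pick 0 [2->0 ok]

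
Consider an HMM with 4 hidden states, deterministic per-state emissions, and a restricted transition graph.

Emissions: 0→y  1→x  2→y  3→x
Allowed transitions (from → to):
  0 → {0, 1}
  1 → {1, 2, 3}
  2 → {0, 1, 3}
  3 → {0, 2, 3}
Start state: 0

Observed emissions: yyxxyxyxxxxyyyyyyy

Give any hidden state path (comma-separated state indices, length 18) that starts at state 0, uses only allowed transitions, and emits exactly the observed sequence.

  [0] y  {0,2}  => 0  start
  [1] y  {0,2}  => 0  0->0 ok
  [2] x  {1,3}  => 1  0->1 ok
  [3] x  {1,3}  => 3  1->3 ok
  [4] y  {0,2}  => 2  3->2 ok
  [5] x  {1,3}  => 3  2->3 ok
  [6] y  {0,2}  => 0  3->0 ok
  [7] x  {1,3}  => 1  0->1 ok
  [8] x  {1,3}  => 1  1->1 ok
  [9] x  {1,3}  => 1  1->1 ok
  [10] x  {1,3}  => 1  1->1 ok
  [11] y  {0,2}  => 2  1->2 ok
  [12] y  {0,2}  => 0  2->0 ok
  [13] y  {0,2}  => 0  0->0 ok
  [14] y  {0,2}  => 0  0->0 ok
  [15] y  {0,2}  => 0  0->0 ok
  [16] y  {0,2}  => 0  0->0 ok
  [17] y  {0,2}  => 0  0->0 ok

0,0,1,3,2,3,0,1,1,1,1,2,0,0,0,0,0,0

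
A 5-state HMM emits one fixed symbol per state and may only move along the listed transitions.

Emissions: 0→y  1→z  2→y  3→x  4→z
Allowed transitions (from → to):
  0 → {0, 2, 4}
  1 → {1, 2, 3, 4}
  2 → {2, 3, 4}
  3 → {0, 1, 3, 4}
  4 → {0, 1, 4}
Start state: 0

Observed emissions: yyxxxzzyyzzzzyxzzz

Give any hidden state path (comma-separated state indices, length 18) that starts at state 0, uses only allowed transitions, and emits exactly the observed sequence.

0,2,3,3,3,1,4,0,0,4,1,1,1,2,3,1,4,1

  [0] y  {0,2}  => 0  start
  [1] y  {0,2}  => 2  0->2 ok
  [2] x  {3}  => 3  2->3 ok
  [3] x  {3}  => 3  3->3 ok
  [4] x  {3}  => 3  3->3 ok
  [5] z  {1,4}  => 1  3->1 ok
  [6] z  {1,4}  => 4  1->4 ok
  [7] y  {0,2}  => 0  4->0 ok
  [8] y  {0,2}  => 0  0->0 ok
  [9] z  {1,4}  => 4  0->4 ok
  [10] z  {1,4}  => 1  4->1 ok
  [11] z  {1,4}  => 1  1->1 ok
  [12] z  {1,4}  => 1  1->1 ok
  [13] y  {0,2}  => 2  1->2 ok
  [14] x  {3}  => 3  2->3 ok
  [15] z  {1,4}  => 1  3->1 ok
  [16] z  {1,4}  => 4  1->4 ok
  [17] z  {1,4}  => 1  4->1 ok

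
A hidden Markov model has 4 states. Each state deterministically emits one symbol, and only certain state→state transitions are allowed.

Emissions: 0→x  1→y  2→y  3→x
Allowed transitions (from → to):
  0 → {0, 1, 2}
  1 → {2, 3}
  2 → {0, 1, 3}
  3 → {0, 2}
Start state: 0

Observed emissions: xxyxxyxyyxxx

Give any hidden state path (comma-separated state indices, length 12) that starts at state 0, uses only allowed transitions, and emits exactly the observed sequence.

0,0,2,3,0,2,0,1,2,3,0,0

  [0] x  {0,3}  => 0  start
  [1] x  {0,3}  => 0  0->0 ok
  [2] y  {1,2}  => 2  0->2 ok
  [3] x  {0,3}  => 3  2->3 ok
  [4] x  {0,3}  => 0  3->0 ok
  [5] y  {1,2}  => 2  0->2 ok
  [6] x  {0,3}  => 0  2->0 ok
  [7] y  {1,2}  => 1  0->1 ok
  [8] y  {1,2}  => 2  1->2 ok
  [9] x  {0,3}  => 3  2->3 ok
  [10] x  {0,3}  => 0  3->0 ok
  [11] x  {0,3}  => 0  0->0 ok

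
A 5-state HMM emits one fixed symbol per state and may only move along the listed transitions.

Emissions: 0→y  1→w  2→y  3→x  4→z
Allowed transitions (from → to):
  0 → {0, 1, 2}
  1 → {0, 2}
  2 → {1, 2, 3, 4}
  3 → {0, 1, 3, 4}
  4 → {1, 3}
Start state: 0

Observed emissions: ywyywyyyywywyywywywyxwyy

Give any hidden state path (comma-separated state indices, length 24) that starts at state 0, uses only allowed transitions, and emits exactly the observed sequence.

  [0] y  {0,2}  => 0  start
  [1] w  {1}  => 1  0->1 ok
  [2] y  {0,2}  => 0  1->0 ok
  [3] y  {0,2}  => 0  0->0 ok
  [4] w  {1}  => 1  0->1 ok
  [5] y  {0,2}  => 0  1->0 ok
  [6] y  {0,2}  => 0  0->0 ok
  [7] y  {0,2}  => 2  0->2 ok
  [8] y  {0,2}  => 2  2->2 ok
  [9] w  {1}  => 1  2->1 ok
  [10] y  {0,2}  => 2  1->2 ok
  [11] w  {1}  => 1  2->1 ok
  [12] y  {0,2}  => 0  1->0 ok
  [13] y  {0,2}  => 0  0->0 ok
  [14] w  {1}  => 1  0->1 ok
  [15] y  {0,2}  => 2  1->2 ok
  [16] w  {1}  => 1  2->1 ok
  [17] y  {0,2}  => 0  1->0 ok
  [18] w  {1}  => 1  0->1 ok
  [19] y  {0,2}  => 2  1->2 ok
  [20] x  {3}  => 3  2->3 ok
  [21] w  {1}  => 1  3->1 ok
  [22] y  {0,2}  => 0  1->0 ok
  [23] y  {0,2}  => 2  0->2 ok

0,1,0,0,1,0,0,2,2,1,2,1,0,0,1,2,1,0,1,2,3,1,0,2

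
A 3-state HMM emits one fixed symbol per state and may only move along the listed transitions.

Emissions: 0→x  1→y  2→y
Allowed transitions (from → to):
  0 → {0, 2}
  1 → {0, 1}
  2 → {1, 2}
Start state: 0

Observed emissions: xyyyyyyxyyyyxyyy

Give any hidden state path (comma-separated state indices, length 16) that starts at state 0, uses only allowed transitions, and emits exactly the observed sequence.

0,2,2,1,1,1,1,0,2,1,1,1,0,2,2,1

  t0 'x' -> {0}, take 0 (start)
  t1 'y' -> {1,2}, take 2 (0->2 ok)
  t2 'y' -> {1,2}, take 2 (2->2 ok)
  t3 'y' -> {1,2}, take 1 (2->1 ok)
  t4 'y' -> {1,2}, take 1 (1->1 ok)
  t5 'y' -> {1,2}, take 1 (1->1 ok)
  t6 'y' -> {1,2}, take 1 (1->1 ok)
  t7 'x' -> {0}, take 0 (1->0 ok)
  t8 'y' -> {1,2}, take 2 (0->2 ok)
  t9 'y' -> {1,2}, take 1 (2->1 ok)
  t10 'y' -> {1,2}, take 1 (1->1 ok)
  t11 'y' -> {1,2}, take 1 (1->1 ok)
  t12 'x' -> {0}, take 0 (1->0 ok)
  t13 'y' -> {1,2}, take 2 (0->2 ok)
  t14 'y' -> {1,2}, take 2 (2->2 ok)
  t15 'y' -> {1,2}, take 1 (2->1 ok)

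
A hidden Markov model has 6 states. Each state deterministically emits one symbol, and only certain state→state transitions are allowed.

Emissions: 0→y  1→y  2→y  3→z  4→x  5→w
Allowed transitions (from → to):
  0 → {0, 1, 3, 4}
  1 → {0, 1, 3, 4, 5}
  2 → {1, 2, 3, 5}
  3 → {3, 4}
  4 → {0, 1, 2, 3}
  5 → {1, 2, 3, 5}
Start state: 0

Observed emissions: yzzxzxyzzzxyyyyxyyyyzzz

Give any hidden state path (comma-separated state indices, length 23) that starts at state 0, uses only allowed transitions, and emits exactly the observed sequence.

0,3,3,4,3,4,2,3,3,3,4,2,2,1,0,4,2,2,1,1,3,3,3

  [0] y  {0,1,2}  => 0  start
  [1] z  {3}  => 3  0->3 ok
  [2] z  {3}  => 3  3->3 ok
  [3] x  {4}  => 4  3->4 ok
  [4] z  {3}  => 3  4->3 ok
  [5] x  {4}  => 4  3->4 ok
  [6] y  {0,1,2}  => 2  4->2 ok
  [7] z  {3}  => 3  2->3 ok
  [8] z  {3}  => 3  3->3 ok
  [9] z  {3}  => 3  3->3 ok
  [10] x  {4}  => 4  3->4 ok
  [11] y  {0,1,2}  => 2  4->2 ok
  [12] y  {0,1,2}  => 2  2->2 ok
  [13] y  {0,1,2}  => 1  2->1 ok
  [14] y  {0,1,2}  => 0  1->0 ok
  [15] x  {4}  => 4  0->4 ok
  [16] y  {0,1,2}  => 2  4->2 ok
  [17] y  {0,1,2}  => 2  2->2 ok
  [18] y  {0,1,2}  => 1  2->1 ok
  [19] y  {0,1,2}  => 1  1->1 ok
  [20] z  {3}  => 3  1->3 ok
  [21] z  {3}  => 3  3->3 ok
  [22] z  {3}  => 3  3->3 ok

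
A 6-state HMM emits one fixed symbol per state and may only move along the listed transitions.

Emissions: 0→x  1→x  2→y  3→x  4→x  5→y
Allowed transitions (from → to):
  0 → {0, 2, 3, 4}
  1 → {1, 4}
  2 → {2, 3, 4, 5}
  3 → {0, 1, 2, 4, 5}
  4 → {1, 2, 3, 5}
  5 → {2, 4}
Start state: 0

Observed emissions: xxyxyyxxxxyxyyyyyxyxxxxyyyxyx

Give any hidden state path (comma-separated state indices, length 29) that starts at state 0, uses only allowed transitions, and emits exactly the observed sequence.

0,0,2,3,5,2,3,0,0,4,5,4,5,2,2,2,5,4,2,4,3,4,3,5,2,5,4,5,4

  0: obs=x cand={0,1,3,4} pick 0 [start]
  1: obs=x cand={0,1,3,4} pick 0 [0->0 ok]
  2: obs=y cand={2,5} pick 2 [0->2 ok]
  3: obs=x cand={0,1,3,4} pick 3 [2->3 ok]
  4: obs=y cand={2,5} pick 5 [3->5 ok]
  5: obs=y cand={2,5} pick 2 [5->2 ok]
  6: obs=x cand={0,1,3,4} pick 3 [2->3 ok]
  7: obs=x cand={0,1,3,4} pick 0 [3->0 ok]
  8: obs=x cand={0,1,3,4} pick 0 [0->0 ok]
  9: obs=x cand={0,1,3,4} pick 4 [0->4 ok]
  10: obs=y cand={2,5} pick 5 [4->5 ok]
  11: obs=x cand={0,1,3,4} pick 4 [5->4 ok]
  12: obs=y cand={2,5} pick 5 [4->5 ok]
  13: obs=y cand={2,5} pick 2 [5->2 ok]
  14: obs=y cand={2,5} pick 2 [2->2 ok]
  15: obs=y cand={2,5} pick 2 [2->2 ok]
  16: obs=y cand={2,5} pick 5 [2->5 ok]
  17: obs=x cand={0,1,3,4} pick 4 [5->4 ok]
  18: obs=y cand={2,5} pick 2 [4->2 ok]
  19: obs=x cand={0,1,3,4} pick 4 [2->4 ok]
  20: obs=x cand={0,1,3,4} pick 3 [4->3 ok]
  21: obs=x cand={0,1,3,4} pick 4 [3->4 ok]
  22: obs=x cand={0,1,3,4} pick 3 [4->3 ok]
  23: obs=y cand={2,5} pick 5 [3->5 ok]
  24: obs=y cand={2,5} pick 2 [5->2 ok]
  25: obs=y cand={2,5} pick 5 [2->5 ok]
  26: obs=x cand={0,1,3,4} pick 4 [5->4 ok]
  27: obs=y cand={2,5} pick 5 [4->5 ok]
  28: obs=x cand={0,1,3,4} pick 4 [5->4 ok]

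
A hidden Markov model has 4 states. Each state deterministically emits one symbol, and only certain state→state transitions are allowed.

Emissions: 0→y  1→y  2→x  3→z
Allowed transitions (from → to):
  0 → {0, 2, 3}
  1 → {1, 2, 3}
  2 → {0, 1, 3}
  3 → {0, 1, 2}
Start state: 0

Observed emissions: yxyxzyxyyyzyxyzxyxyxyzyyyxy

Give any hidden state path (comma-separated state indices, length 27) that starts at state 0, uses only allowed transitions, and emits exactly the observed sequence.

0,2,1,2,3,0,2,1,1,1,3,1,2,0,3,2,0,2,0,2,1,3,1,1,1,2,1

  t0 'y' -> {0,1}, take 0 (start)
  t1 'x' -> {2}, take 2 (0->2 ok)
  t2 'y' -> {0,1}, take 1 (2->1 ok)
  t3 'x' -> {2}, take 2 (1->2 ok)
  t4 'z' -> {3}, take 3 (2->3 ok)
  t5 'y' -> {0,1}, take 0 (3->0 ok)
  t6 'x' -> {2}, take 2 (0->2 ok)
  t7 'y' -> {0,1}, take 1 (2->1 ok)
  t8 'y' -> {0,1}, take 1 (1->1 ok)
  t9 'y' -> {0,1}, take 1 (1->1 ok)
  t10 'z' -> {3}, take 3 (1->3 ok)
  t11 'y' -> {0,1}, take 1 (3->1 ok)
  t12 'x' -> {2}, take 2 (1->2 ok)
  t13 'y' -> {0,1}, take 0 (2->0 ok)
  t14 'z' -> {3}, take 3 (0->3 ok)
  t15 'x' -> {2}, take 2 (3->2 ok)
  t16 'y' -> {0,1}, take 0 (2->0 ok)
  t17 'x' -> {2}, take 2 (0->2 ok)
  t18 'y' -> {0,1}, take 0 (2->0 ok)
  t19 'x' -> {2}, take 2 (0->2 ok)
  t20 'y' -> {0,1}, take 1 (2->1 ok)
  t21 'z' -> {3}, take 3 (1->3 ok)
  t22 'y' -> {0,1}, take 1 (3->1 ok)
  t23 'y' -> {0,1}, take 1 (1->1 ok)
  t24 'y' -> {0,1}, take 1 (1->1 ok)
  t25 'x' -> {2}, take 2 (1->2 ok)
  t26 'y' -> {0,1}, take 1 (2->1 ok)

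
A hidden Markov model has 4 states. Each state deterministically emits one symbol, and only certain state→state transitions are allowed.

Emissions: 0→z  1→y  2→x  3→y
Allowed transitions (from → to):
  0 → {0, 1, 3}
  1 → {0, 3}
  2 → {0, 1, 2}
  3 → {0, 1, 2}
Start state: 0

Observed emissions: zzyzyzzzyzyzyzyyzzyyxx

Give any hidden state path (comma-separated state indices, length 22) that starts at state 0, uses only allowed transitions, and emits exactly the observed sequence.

  [0] z  {0}  => 0  start
  [1] z  {0}  => 0  0->0 ok
  [2] y  {1,3}  => 1  0->1 ok
  [3] z  {0}  => 0  1->0 ok
  [4] y  {1,3}  => 1  0->1 ok
  [5] z  {0}  => 0  1->0 ok
  [6] z  {0}  => 0  0->0 ok
  [7] z  {0}  => 0  0->0 ok
  [8] y  {1,3}  => 1  0->1 ok
  [9] z  {0}  => 0  1->0 ok
  [10] y  {1,3}  => 3  0->3 ok
  [11] z  {0}  => 0  3->0 ok
  [12] y  {1,3}  => 3  0->3 ok
  [13] z  {0}  => 0  3->0 ok
  [14] y  {1,3}  => 1  0->1 ok
  [15] y  {1,3}  => 3  1->3 ok
  [16] z  {0}  => 0  3->0 ok
  [17] z  {0}  => 0  0->0 ok
  [18] y  {1,3}  => 1  0->1 ok
  [19] y  {1,3}  => 3  1->3 ok
  [20] x  {2}  => 2  3->2 ok
  [21] x  {2}  => 2  2->2 ok

0,0,1,0,1,0,0,0,1,0,3,0,3,0,1,3,0,0,1,3,2,2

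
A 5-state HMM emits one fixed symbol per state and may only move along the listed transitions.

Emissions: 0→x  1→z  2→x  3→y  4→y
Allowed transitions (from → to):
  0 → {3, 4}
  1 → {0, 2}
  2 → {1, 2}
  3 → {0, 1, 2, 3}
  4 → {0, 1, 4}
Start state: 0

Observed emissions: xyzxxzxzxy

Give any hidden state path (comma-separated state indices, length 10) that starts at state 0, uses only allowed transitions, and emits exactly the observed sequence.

0,3,1,2,2,1,2,1,0,3

  0: obs=x cand={0,2} pick 0 [start]
  1: obs=y cand={3,4} pick 3 [0->3 ok]
  2: obs=z cand={1} pick 1 [3->1 ok]
  3: obs=x cand={0,2} pick 2 [1->2 ok]
  4: obs=x cand={0,2} pick 2 [2->2 ok]
  5: obs=z cand={1} pick 1 [2->1 ok]
  6: obs=x cand={0,2} pick 2 [1->2 ok]
  7: obs=z cand={1} pick 1 [2->1 ok]
  8: obs=x cand={0,2} pick 0 [1->0 ok]
  9: obs=y cand={3,4} pick 3 [0->3 ok]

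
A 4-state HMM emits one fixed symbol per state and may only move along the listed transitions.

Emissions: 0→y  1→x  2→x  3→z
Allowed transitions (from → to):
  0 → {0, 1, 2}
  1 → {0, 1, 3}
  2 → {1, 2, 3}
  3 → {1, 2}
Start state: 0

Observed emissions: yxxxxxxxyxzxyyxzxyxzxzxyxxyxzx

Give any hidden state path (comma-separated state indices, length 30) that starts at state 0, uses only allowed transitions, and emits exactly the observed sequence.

  t0 'y' -> {0}, take 0 (start)
  t1 'x' -> {1,2}, take 2 (0->2 ok)
  t2 'x' -> {1,2}, take 2 (2->2 ok)
  t3 'x' -> {1,2}, take 1 (2->1 ok)
  t4 'x' -> {1,2}, take 1 (1->1 ok)
  t5 'x' -> {1,2}, take 1 (1->1 ok)
  t6 'x' -> {1,2}, take 1 (1->1 ok)
  t7 'x' -> {1,2}, take 1 (1->1 ok)
  t8 'y' -> {0}, take 0 (1->0 ok)
  t9 'x' -> {1,2}, take 2 (0->2 ok)
  t10 'z' -> {3}, take 3 (2->3 ok)
  t11 'x' -> {1,2}, take 1 (3->1 ok)
  t12 'y' -> {0}, take 0 (1->0 ok)
  t13 'y' -> {0}, take 0 (0->0 ok)
  t14 'x' -> {1,2}, take 2 (0->2 ok)
  t15 'z' -> {3}, take 3 (2->3 ok)
  t16 'x' -> {1,2}, take 1 (3->1 ok)
  t17 'y' -> {0}, take 0 (1->0 ok)
  t18 'x' -> {1,2}, take 1 (0->1 ok)
  t19 'z' -> {3}, take 3 (1->3 ok)
  t20 'x' -> {1,2}, take 2 (3->2 ok)
  t21 'z' -> {3}, take 3 (2->3 ok)
  t22 'x' -> {1,2}, take 1 (3->1 ok)
  t23 'y' -> {0}, take 0 (1->0 ok)
  t24 'x' -> {1,2}, take 1 (0->1 ok)
  t25 'x' -> {1,2}, take 1 (1->1 ok)
  t26 'y' -> {0}, take 0 (1->0 ok)
  t27 'x' -> {1,2}, take 1 (0->1 ok)
  t28 'z' -> {3}, take 3 (1->3 ok)
  t29 'x' -> {1,2}, take 2 (3->2 ok)

0,2,2,1,1,1,1,1,0,2,3,1,0,0,2,3,1,0,1,3,2,3,1,0,1,1,0,1,3,2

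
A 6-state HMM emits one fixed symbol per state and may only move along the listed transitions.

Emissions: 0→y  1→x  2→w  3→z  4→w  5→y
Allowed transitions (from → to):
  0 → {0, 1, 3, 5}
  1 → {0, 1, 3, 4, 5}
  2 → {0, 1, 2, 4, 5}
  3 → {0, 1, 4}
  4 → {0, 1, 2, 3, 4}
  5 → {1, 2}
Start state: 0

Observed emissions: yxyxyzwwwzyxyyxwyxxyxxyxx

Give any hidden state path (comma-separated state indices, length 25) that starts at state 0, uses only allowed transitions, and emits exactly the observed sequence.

  t0 'y' -> {0,5}, take 0 (start)
  t1 'x' -> {1}, take 1 (0->1 ok)
  t2 'y' -> {0,5}, take 5 (1->5 ok)
  t3 'x' -> {1}, take 1 (5->1 ok)
  t4 'y' -> {0,5}, take 0 (1->0 ok)
  t5 'z' -> {3}, take 3 (0->3 ok)
  t6 'w' -> {2,4}, take 4 (3->4 ok)
  t7 'w' -> {2,4}, take 4 (4->4 ok)
  t8 'w' -> {2,4}, take 4 (4->4 ok)
  t9 'z' -> {3}, take 3 (4->3 ok)
  t10 'y' -> {0,5}, take 0 (3->0 ok)
  t11 'x' -> {1}, take 1 (0->1 ok)
  t12 'y' -> {0,5}, take 0 (1->0 ok)
  t13 'y' -> {0,5}, take 5 (0->5 ok)
  t14 'x' -> {1}, take 1 (5->1 ok)
  t15 'w' -> {2,4}, take 4 (1->4 ok)
  t16 'y' -> {0,5}, take 0 (4->0 ok)
  t17 'x' -> {1}, take 1 (0->1 ok)
  t18 'x' -> {1}, take 1 (1->1 ok)
  t19 'y' -> {0,5}, take 5 (1->5 ok)
  t20 'x' -> {1}, take 1 (5->1 ok)
  t21 'x' -> {1}, take 1 (1->1 ok)
  t22 'y' -> {0,5}, take 5 (1->5 ok)
  t23 'x' -> {1}, take 1 (5->1 ok)
  t24 'x' -> {1}, take 1 (1->1 ok)

0,1,5,1,0,3,4,4,4,3,0,1,0,5,1,4,0,1,1,5,1,1,5,1,1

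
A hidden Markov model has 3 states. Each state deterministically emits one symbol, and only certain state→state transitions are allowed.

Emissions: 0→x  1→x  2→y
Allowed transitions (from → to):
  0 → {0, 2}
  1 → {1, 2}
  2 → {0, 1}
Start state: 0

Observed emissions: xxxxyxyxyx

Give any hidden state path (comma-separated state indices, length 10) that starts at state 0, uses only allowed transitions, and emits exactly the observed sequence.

  t0 'x' -> {0,1}, take 0 (start)
  t1 'x' -> {0,1}, take 0 (0->0 ok)
  t2 'x' -> {0,1}, take 0 (0->0 ok)
  t3 'x' -> {0,1}, take 0 (0->0 ok)
  t4 'y' -> {2}, take 2 (0->2 ok)
  t5 'x' -> {0,1}, take 0 (2->0 ok)
  t6 'y' -> {2}, take 2 (0->2 ok)
  t7 'x' -> {0,1}, take 1 (2->1 ok)
  t8 'y' -> {2}, take 2 (1->2 ok)
  t9 'x' -> {0,1}, take 1 (2->1 ok)

0,0,0,0,2,0,2,1,2,1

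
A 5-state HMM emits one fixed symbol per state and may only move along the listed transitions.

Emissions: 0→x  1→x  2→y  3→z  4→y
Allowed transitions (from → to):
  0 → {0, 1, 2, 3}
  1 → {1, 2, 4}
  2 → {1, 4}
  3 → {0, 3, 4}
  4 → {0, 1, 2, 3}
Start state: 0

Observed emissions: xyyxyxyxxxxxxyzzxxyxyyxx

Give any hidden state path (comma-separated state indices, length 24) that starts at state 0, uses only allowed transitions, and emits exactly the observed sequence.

0,2,4,1,4,0,2,1,1,1,1,1,1,4,3,3,0,1,4,1,2,4,1,1

  pos 0: x in {0,1}, choose 0; start
  pos 1: y in {2,4}, choose 2; 0->2 ok
  pos 2: y in {2,4}, choose 4; 2->4 ok
  pos 3: x in {0,1}, choose 1; 4->1 ok
  pos 4: y in {2,4}, choose 4; 1->4 ok
  pos 5: x in {0,1}, choose 0; 4->0 ok
  pos 6: y in {2,4}, choose 2; 0->2 ok
  pos 7: x in {0,1}, choose 1; 2->1 ok
  pos 8: x in {0,1}, choose 1; 1->1 ok
  pos 9: x in {0,1}, choose 1; 1->1 ok
  pos 10: x in {0,1}, choose 1; 1->1 ok
  pos 11: x in {0,1}, choose 1; 1->1 ok
  pos 12: x in {0,1}, choose 1; 1->1 ok
  pos 13: y in {2,4}, choose 4; 1->4 ok
  pos 14: z in {3}, choose 3; 4->3 ok
  pos 15: z in {3}, choose 3; 3->3 ok
  pos 16: x in {0,1}, choose 0; 3->0 ok
  pos 17: x in {0,1}, choose 1; 0->1 ok
  pos 18: y in {2,4}, choose 4; 1->4 ok
  pos 19: x in {0,1}, choose 1; 4->1 ok
  pos 20: y in {2,4}, choose 2; 1->2 ok
  pos 21: y in {2,4}, choose 4; 2->4 ok
  pos 22: x in {0,1}, choose 1; 4->1 ok
  pos 23: x in {0,1}, choose 1; 1->1 ok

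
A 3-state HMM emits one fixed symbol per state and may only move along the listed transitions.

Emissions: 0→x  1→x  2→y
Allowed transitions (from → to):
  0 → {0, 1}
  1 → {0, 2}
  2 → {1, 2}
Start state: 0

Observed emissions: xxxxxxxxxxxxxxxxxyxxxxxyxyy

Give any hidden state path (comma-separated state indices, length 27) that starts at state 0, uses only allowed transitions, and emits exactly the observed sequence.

0,0,1,0,1,0,1,0,1,0,1,0,0,1,0,0,1,2,1,0,1,0,1,2,1,2,2

  t0 'x' -> {0,1}, take 0 (start)
  t1 'x' -> {0,1}, take 0 (0->0 ok)
  t2 'x' -> {0,1}, take 1 (0->1 ok)
  t3 'x' -> {0,1}, take 0 (1->0 ok)
  t4 'x' -> {0,1}, take 1 (0->1 ok)
  t5 'x' -> {0,1}, take 0 (1->0 ok)
  t6 'x' -> {0,1}, take 1 (0->1 ok)
  t7 'x' -> {0,1}, take 0 (1->0 ok)
  t8 'x' -> {0,1}, take 1 (0->1 ok)
  t9 'x' -> {0,1}, take 0 (1->0 ok)
  t10 'x' -> {0,1}, take 1 (0->1 ok)
  t11 'x' -> {0,1}, take 0 (1->0 ok)
  t12 'x' -> {0,1}, take 0 (0->0 ok)
  t13 'x' -> {0,1}, take 1 (0->1 ok)
  t14 'x' -> {0,1}, take 0 (1->0 ok)
  t15 'x' -> {0,1}, take 0 (0->0 ok)
  t16 'x' -> {0,1}, take 1 (0->1 ok)
  t17 'y' -> {2}, take 2 (1->2 ok)
  t18 'x' -> {0,1}, take 1 (2->1 ok)
  t19 'x' -> {0,1}, take 0 (1->0 ok)
  t20 'x' -> {0,1}, take 1 (0->1 ok)
  t21 'x' -> {0,1}, take 0 (1->0 ok)
  t22 'x' -> {0,1}, take 1 (0->1 ok)
  t23 'y' -> {2}, take 2 (1->2 ok)
  t24 'x' -> {0,1}, take 1 (2->1 ok)
  t25 'y' -> {2}, take 2 (1->2 ok)
  t26 'y' -> {2}, take 2 (2->2 ok)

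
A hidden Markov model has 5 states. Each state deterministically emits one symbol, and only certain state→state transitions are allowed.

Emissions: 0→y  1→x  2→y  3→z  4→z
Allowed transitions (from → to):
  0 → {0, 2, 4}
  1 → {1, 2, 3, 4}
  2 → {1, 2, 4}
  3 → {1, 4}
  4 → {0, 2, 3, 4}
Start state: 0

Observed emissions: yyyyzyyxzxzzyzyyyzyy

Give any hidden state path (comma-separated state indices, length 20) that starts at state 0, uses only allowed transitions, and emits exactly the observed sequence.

0,0,0,2,4,0,2,1,3,1,4,4,2,4,0,2,2,4,0,2

  [0] y  {0,2}  => 0  start
  [1] y  {0,2}  => 0  0->0 ok
  [2] y  {0,2}  => 0  0->0 ok
  [3] y  {0,2}  => 2  0->2 ok
  [4] z  {3,4}  => 4  2->4 ok
  [5] y  {0,2}  => 0  4->0 ok
  [6] y  {0,2}  => 2  0->2 ok
  [7] x  {1}  => 1  2->1 ok
  [8] z  {3,4}  => 3  1->3 ok
  [9] x  {1}  => 1  3->1 ok
  [10] z  {3,4}  => 4  1->4 ok
  [11] z  {3,4}  => 4  4->4 ok
  [12] y  {0,2}  => 2  4->2 ok
  [13] z  {3,4}  => 4  2->4 ok
  [14] y  {0,2}  => 0  4->0 ok
  [15] y  {0,2}  => 2  0->2 ok
  [16] y  {0,2}  => 2  2->2 ok
  [17] z  {3,4}  => 4  2->4 ok
  [18] y  {0,2}  => 0  4->0 ok
  [19] y  {0,2}  => 2  0->2 ok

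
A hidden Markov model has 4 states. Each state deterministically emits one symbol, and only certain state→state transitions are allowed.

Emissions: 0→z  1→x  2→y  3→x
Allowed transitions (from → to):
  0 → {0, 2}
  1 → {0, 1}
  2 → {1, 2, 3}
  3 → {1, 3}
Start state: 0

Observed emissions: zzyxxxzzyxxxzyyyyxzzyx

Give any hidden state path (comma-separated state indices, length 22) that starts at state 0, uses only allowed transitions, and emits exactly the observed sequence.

0,0,2,3,3,1,0,0,2,3,1,1,0,2,2,2,2,1,0,0,2,1

  0: obs=z cand={0} pick 0 [start]
  1: obs=z cand={0} pick 0 [0->0 ok]
  2: obs=y cand={2} pick 2 [0->2 ok]
  3: obs=x cand={1,3} pick 3 [2->3 ok]
  4: obs=x cand={1,3} pick 3 [3->3 ok]
  5: obs=x cand={1,3} pick 1 [3->1 ok]
  6: obs=z cand={0} pick 0 [1->0 ok]
  7: obs=z cand={0} pick 0 [0->0 ok]
  8: obs=y cand={2} pick 2 [0->2 ok]
  9: obs=x cand={1,3} pick 3 [2->3 ok]
  10: obs=x cand={1,3} pick 1 [3->1 ok]
  11: obs=x cand={1,3} pick 1 [1->1 ok]
  12: obs=z cand={0} pick 0 [1->0 ok]
  13: obs=y cand={2} pick 2 [0->2 ok]
  14: obs=y cand={2} pick 2 [2->2 ok]
  15: obs=y cand={2} pick 2 [2->2 ok]
  16: obs=y cand={2} pick 2 [2->2 ok]
  17: obs=x cand={1,3} pick 1 [2->1 ok]
  18: obs=z cand={0} pick 0 [1->0 ok]
  19: obs=z cand={0} pick 0 [0->0 ok]
  20: obs=y cand={2} pick 2 [0->2 ok]
  21: obs=x cand={1,3} pick 1 [2->1 ok]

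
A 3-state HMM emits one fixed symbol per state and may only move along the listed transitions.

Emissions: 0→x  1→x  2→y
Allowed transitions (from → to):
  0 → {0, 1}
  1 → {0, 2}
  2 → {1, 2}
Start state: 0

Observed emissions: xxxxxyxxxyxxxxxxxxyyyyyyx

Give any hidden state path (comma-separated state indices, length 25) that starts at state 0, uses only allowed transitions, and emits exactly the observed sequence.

  pos 0: x in {0,1}, choose 0; start
  pos 1: x in {0,1}, choose 0; 0->0 ok
  pos 2: x in {0,1}, choose 0; 0->0 ok
  pos 3: x in {0,1}, choose 0; 0->0 ok
  pos 4: x in {0,1}, choose 1; 0->1 ok
  pos 5: y in {2}, choose 2; 1->2 ok
  pos 6: x in {0,1}, choose 1; 2->1 ok
  pos 7: x in {0,1}, choose 0; 1->0 ok
  pos 8: x in {0,1}, choose 1; 0->1 ok
  pos 9: y in {2}, choose 2; 1->2 ok
  pos 10: x in {0,1}, choose 1; 2->1 ok
  pos 11: x in {0,1}, choose 0; 1->0 ok
  pos 12: x in {0,1}, choose 1; 0->1 ok
  pos 13: x in {0,1}, choose 0; 1->0 ok
  pos 14: x in {0,1}, choose 1; 0->1 ok
  pos 15: x in {0,1}, choose 0; 1->0 ok
  pos 16: x in {0,1}, choose 0; 0->0 ok
  pos 17: x in {0,1}, choose 1; 0->1 ok
  pos 18: y in {2}, choose 2; 1->2 ok
  pos 19: y in {2}, choose 2; 2->2 ok
  pos 20: y in {2}, choose 2; 2->2 ok
  pos 21: y in {2}, choose 2; 2->2 ok
  pos 22: y in {2}, choose 2; 2->2 ok
  pos 23: y in {2}, choose 2; 2->2 ok
  pos 24: x in {0,1}, choose 1; 2->1 ok

0,0,0,0,1,2,1,0,1,2,1,0,1,0,1,0,0,1,2,2,2,2,2,2,1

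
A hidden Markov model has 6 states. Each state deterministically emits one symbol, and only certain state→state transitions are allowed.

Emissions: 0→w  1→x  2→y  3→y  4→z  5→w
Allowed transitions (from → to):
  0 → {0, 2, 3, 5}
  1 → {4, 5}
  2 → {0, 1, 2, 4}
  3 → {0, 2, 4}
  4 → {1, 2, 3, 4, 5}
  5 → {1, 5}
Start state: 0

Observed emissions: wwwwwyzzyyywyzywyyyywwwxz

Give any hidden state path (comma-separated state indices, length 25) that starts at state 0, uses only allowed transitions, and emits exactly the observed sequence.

  t0 'w' -> {0,5}, take 0 (start)
  t1 'w' -> {0,5}, take 0 (0->0 ok)
  t2 'w' -> {0,5}, take 0 (0->0 ok)
  t3 'w' -> {0,5}, take 0 (0->0 ok)
  t4 'w' -> {0,5}, take 0 (0->0 ok)
  t5 'y' -> {2,3}, take 3 (0->3 ok)
  t6 'z' -> {4}, take 4 (3->4 ok)
  t7 'z' -> {4}, take 4 (4->4 ok)
  t8 'y' -> {2,3}, take 3 (4->3 ok)
  t9 'y' -> {2,3}, take 2 (3->2 ok)
  t10 'y' -> {2,3}, take 2 (2->2 ok)
  t11 'w' -> {0,5}, take 0 (2->0 ok)
  t12 'y' -> {2,3}, take 2 (0->2 ok)
  t13 'z' -> {4}, take 4 (2->4 ok)
  t14 'y' -> {2,3}, take 3 (4->3 ok)
  t15 'w' -> {0,5}, take 0 (3->0 ok)
  t16 'y' -> {2,3}, take 3 (0->3 ok)
  t17 'y' -> {2,3}, take 2 (3->2 ok)
  t18 'y' -> {2,3}, take 2 (2->2 ok)
  t19 'y' -> {2,3}, take 2 (2->2 ok)
  t20 'w' -> {0,5}, take 0 (2->0 ok)
  t21 'w' -> {0,5}, take 5 (0->5 ok)
  t22 'w' -> {0,5}, take 5 (5->5 ok)
  t23 'x' -> {1}, take 1 (5->1 ok)
  t24 'z' -> {4}, take 4 (1->4 ok)

0,0,0,0,0,3,4,4,3,2,2,0,2,4,3,0,3,2,2,2,0,5,5,1,4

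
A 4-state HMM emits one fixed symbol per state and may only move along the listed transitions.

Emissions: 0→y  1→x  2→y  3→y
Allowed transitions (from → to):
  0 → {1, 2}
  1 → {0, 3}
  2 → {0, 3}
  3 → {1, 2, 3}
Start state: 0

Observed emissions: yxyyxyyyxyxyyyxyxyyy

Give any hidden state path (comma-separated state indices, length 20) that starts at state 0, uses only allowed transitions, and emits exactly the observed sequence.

0,1,3,3,1,3,2,3,1,0,1,0,2,0,1,0,1,0,2,3

  [0] y  {0,2,3}  => 0  start
  [1] x  {1}  => 1  0->1 ok
  [2] y  {0,2,3}  => 3  1->3 ok
  [3] y  {0,2,3}  => 3  3->3 ok
  [4] x  {1}  => 1  3->1 ok
  [5] y  {0,2,3}  => 3  1->3 ok
  [6] y  {0,2,3}  => 2  3->2 ok
  [7] y  {0,2,3}  => 3  2->3 ok
  [8] x  {1}  => 1  3->1 ok
  [9] y  {0,2,3}  => 0  1->0 ok
  [10] x  {1}  => 1  0->1 ok
  [11] y  {0,2,3}  => 0  1->0 ok
  [12] y  {0,2,3}  => 2  0->2 ok
  [13] y  {0,2,3}  => 0  2->0 ok
  [14] x  {1}  => 1  0->1 ok
  [15] y  {0,2,3}  => 0  1->0 ok
  [16] x  {1}  => 1  0->1 ok
  [17] y  {0,2,3}  => 0  1->0 ok
  [18] y  {0,2,3}  => 2  0->2 ok
  [19] y  {0,2,3}  => 3  2->3 ok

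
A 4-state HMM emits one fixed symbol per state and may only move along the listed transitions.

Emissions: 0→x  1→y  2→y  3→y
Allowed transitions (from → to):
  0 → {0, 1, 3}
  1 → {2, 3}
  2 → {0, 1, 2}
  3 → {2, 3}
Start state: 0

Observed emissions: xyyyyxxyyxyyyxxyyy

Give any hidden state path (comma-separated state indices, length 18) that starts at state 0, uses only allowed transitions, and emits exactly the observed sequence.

0,1,2,1,2,0,0,1,2,0,1,3,2,0,0,3,3,2

  0: obs=x cand={0} pick 0 [start]
  1: obs=y cand={1,2,3} pick 1 [0->1 ok]
  2: obs=y cand={1,2,3} pick 2 [1->2 ok]
  3: obs=y cand={1,2,3} pick 1 [2->1 ok]
  4: obs=y cand={1,2,3} pick 2 [1->2 ok]
  5: obs=x cand={0} pick 0 [2->0 ok]
  6: obs=x cand={0} pick 0 [0->0 ok]
  7: obs=y cand={1,2,3} pick 1 [0->1 ok]
  8: obs=y cand={1,2,3} pick 2 [1->2 ok]
  9: obs=x cand={0} pick 0 [2->0 ok]
  10: obs=y cand={1,2,3} pick 1 [0->1 ok]
  11: obs=y cand={1,2,3} pick 3 [1->3 ok]
  12: obs=y cand={1,2,3} pick 2 [3->2 ok]
  13: obs=x cand={0} pick 0 [2->0 ok]
  14: obs=x cand={0} pick 0 [0->0 ok]
  15: obs=y cand={1,2,3} pick 3 [0->3 ok]
  16: obs=y cand={1,2,3} pick 3 [3->3 ok]
  17: obs=y cand={1,2,3} pick 2 [3->2 ok]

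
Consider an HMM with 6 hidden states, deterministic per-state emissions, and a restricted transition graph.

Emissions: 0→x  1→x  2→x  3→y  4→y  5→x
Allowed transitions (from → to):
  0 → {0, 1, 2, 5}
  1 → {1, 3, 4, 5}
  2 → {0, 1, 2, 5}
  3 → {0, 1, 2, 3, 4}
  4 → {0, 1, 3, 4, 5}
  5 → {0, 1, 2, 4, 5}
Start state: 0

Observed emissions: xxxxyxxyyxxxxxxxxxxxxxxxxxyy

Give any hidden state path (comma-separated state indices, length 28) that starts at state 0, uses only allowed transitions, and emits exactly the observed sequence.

0,0,5,1,3,0,1,3,4,5,0,1,1,5,5,0,0,2,1,1,5,2,5,5,1,1,4,4

  0: obs=x cand={0,1,2,5} pick 0 [start]
  1: obs=x cand={0,1,2,5} pick 0 [0->0 ok]
  2: obs=x cand={0,1,2,5} pick 5 [0->5 ok]
  3: obs=x cand={0,1,2,5} pick 1 [5->1 ok]
  4: obs=y cand={3,4} pick 3 [1->3 ok]
  5: obs=x cand={0,1,2,5} pick 0 [3->0 ok]
  6: obs=x cand={0,1,2,5} pick 1 [0->1 ok]
  7: obs=y cand={3,4} pick 3 [1->3 ok]
  8: obs=y cand={3,4} pick 4 [3->4 ok]
  9: obs=x cand={0,1,2,5} pick 5 [4->5 ok]
  10: obs=x cand={0,1,2,5} pick 0 [5->0 ok]
  11: obs=x cand={0,1,2,5} pick 1 [0->1 ok]
  12: obs=x cand={0,1,2,5} pick 1 [1->1 ok]
  13: obs=x cand={0,1,2,5} pick 5 [1->5 ok]
  14: obs=x cand={0,1,2,5} pick 5 [5->5 ok]
  15: obs=x cand={0,1,2,5} pick 0 [5->0 ok]
  16: obs=x cand={0,1,2,5} pick 0 [0->0 ok]
  17: obs=x cand={0,1,2,5} pick 2 [0->2 ok]
  18: obs=x cand={0,1,2,5} pick 1 [2->1 ok]
  19: obs=x cand={0,1,2,5} pick 1 [1->1 ok]
  20: obs=x cand={0,1,2,5} pick 5 [1->5 ok]
  21: obs=x cand={0,1,2,5} pick 2 [5->2 ok]
  22: obs=x cand={0,1,2,5} pick 5 [2->5 ok]
  23: obs=x cand={0,1,2,5} pick 5 [5->5 ok]
  24: obs=x cand={0,1,2,5} pick 1 [5->1 ok]
  25: obs=x cand={0,1,2,5} pick 1 [1->1 ok]
  26: obs=y cand={3,4} pick 4 [1->4 ok]
  27: obs=y cand={3,4} pick 4 [4->4 ok]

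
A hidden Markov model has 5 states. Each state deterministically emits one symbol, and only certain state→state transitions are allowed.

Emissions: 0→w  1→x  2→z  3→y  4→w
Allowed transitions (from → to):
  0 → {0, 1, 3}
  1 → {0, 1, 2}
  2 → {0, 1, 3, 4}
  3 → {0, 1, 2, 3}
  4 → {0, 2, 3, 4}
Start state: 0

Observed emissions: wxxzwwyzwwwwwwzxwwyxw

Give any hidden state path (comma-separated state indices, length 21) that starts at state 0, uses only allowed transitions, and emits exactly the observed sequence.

  t0 'w' -> {0,4}, take 0 (start)
  t1 'x' -> {1}, take 1 (0->1 ok)
  t2 'x' -> {1}, take 1 (1->1 ok)
  t3 'z' -> {2}, take 2 (1->2 ok)
  t4 'w' -> {0,4}, take 0 (2->0 ok)
  t5 'w' -> {0,4}, take 0 (0->0 ok)
  t6 'y' -> {3}, take 3 (0->3 ok)
  t7 'z' -> {2}, take 2 (3->2 ok)
  t8 'w' -> {0,4}, take 4 (2->4 ok)
  t9 'w' -> {0,4}, take 4 (4->4 ok)
  t10 'w' -> {0,4}, take 4 (4->4 ok)
  t11 'w' -> {0,4}, take 4 (4->4 ok)
  t12 'w' -> {0,4}, take 4 (4->4 ok)
  t13 'w' -> {0,4}, take 4 (4->4 ok)
  t14 'z' -> {2}, take 2 (4->2 ok)
  t15 'x' -> {1}, take 1 (2->1 ok)
  t16 'w' -> {0,4}, take 0 (1->0 ok)
  t17 'w' -> {0,4}, take 0 (0->0 ok)
  t18 'y' -> {3}, take 3 (0->3 ok)
  t19 'x' -> {1}, take 1 (3->1 ok)
  t20 'w' -> {0,4}, take 0 (1->0 ok)

0,1,1,2,0,0,3,2,4,4,4,4,4,4,2,1,0,0,3,1,0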